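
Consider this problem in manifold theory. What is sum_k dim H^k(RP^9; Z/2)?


H^k(RP^9; Z/2) = Z/2 for each 0 <= k <= 9.
Total dimension = 9 + 1 = 10

10


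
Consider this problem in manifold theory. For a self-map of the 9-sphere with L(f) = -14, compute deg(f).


L(f) = 1 + (-1)^9 deg(f) on S^9.
-14 = 1 + (-1)^9 * deg(f)
(-1)^9 * deg(f) = -15
deg(f) = 15

15


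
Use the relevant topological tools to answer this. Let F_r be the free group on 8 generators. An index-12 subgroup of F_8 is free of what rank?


Nielsen-Schreier: an index-n subgroup of F_r is free of rank 1 + n(r-1).
Equivalently: chi(cover) = n*chi(base); chi(vee_r S^1) = 1 - 8 = -7.
chi(E) = 12*(-7) = -84; rank = 1 - chi(E) = 1 - (-84) = 85.
rank = 1 + 12*(8-1) = 1 + 84 = 85

85


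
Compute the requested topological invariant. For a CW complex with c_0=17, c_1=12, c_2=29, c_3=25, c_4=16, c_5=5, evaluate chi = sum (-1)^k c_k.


chi = sum_k (-1)^k c_k.
= (-1)^0*17 + (-1)^1*12 + (-1)^2*29 + (-1)^3*25 + (-1)^4*16 + (-1)^5*5
= (17) + (-12) + (29) + (-25) + (16) + (-5)
= 20

20


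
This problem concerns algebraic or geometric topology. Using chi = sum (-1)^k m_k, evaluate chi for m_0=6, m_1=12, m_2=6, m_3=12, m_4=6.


Morse theory: chi(M) = sum_k (-1)^k m_k where m_k = #(index-k critical points).
= (6) + (-12) + (6) + (-12) + (6) = -6

-6


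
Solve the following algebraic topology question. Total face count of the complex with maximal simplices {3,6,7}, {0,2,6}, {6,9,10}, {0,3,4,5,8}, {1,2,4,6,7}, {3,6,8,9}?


Each maximal simplex on m vertices has 2^m - 1 nonempty faces.
Take the union (dedupe shared faces).
Total distinct faces = 81

81


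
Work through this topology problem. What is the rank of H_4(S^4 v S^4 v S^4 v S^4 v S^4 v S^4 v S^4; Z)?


For a wedge of spheres, H_k (k>0) is free on one generator per sphere of dimension k.
Spheres of dimension 4: count = 7.
b_4 = 7

7


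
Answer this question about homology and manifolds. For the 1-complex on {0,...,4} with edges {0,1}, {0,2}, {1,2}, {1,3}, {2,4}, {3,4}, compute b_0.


Run DFS/union-find over 5 vertices.
V = 5, E = 6.
Number of components = 1

1


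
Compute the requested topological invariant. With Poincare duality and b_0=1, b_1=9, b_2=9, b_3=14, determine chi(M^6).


By Poincare duality b_k = b_{6-k}, so full Betti numbers: b_0=1, b_1=9, b_2=9, b_3=14, b_4=9, b_5=9, b_6=1.
chi = sum (-1)^k b_k = -12

-12


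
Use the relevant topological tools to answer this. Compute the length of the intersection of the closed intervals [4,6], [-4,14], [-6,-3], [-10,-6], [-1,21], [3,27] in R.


Intersection = [max(a_i), min(b_i)] = [4, -6].
Since 4 > -6, the intersection is empty.
Length = 0

0


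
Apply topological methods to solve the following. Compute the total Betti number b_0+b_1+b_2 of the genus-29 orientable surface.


For Sigma_29: b_0 = 1, b_1 = 2g = 58, b_2 = 1.
Total = 1 + 58 + 1 = 60

60


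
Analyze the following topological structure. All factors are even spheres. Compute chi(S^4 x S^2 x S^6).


chi is multiplicative: chi(X x Y) = chi(X) chi(Y).
Each even-dim sphere has chi = 2. There are 3 factors.
chi = 2^3 = 8

8


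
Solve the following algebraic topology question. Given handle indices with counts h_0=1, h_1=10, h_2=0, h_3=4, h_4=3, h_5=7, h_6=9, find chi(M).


Handles of index k contribute (-1)^k to chi (same as CW cells).
chi = (1) + (-10) + (0) + (-4) + (3) + (-7) + (9) = -8

-8


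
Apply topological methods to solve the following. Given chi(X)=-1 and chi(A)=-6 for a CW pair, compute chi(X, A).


Relative Euler characteristic: chi(X, A) = chi(X) - chi(A).
= -1 - (-6) = 5

5


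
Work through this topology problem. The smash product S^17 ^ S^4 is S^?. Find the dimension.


S^m ^ S^n = S^{m+n}.
k = 17 + 4 = 21

21


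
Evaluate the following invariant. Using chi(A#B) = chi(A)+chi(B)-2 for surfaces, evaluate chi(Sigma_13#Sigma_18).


chi(Sigma_13) = 2 - 2*13 = -24
chi(Sigma_18) = 2 - 2*18 = -34
For surfaces: chi(A#B) = chi(A) + chi(B) - 2.
chi = -24 + -34 - 2 = -60

-60


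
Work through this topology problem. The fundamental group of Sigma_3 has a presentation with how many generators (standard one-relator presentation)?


Standard presentation: pi_1(Sigma_g) = <a_1,b_1,...,a_g,b_g | [a_1,b_1]...[a_g,b_g] = 1>.
Number of generators = 2g = 2*3 = 6

6


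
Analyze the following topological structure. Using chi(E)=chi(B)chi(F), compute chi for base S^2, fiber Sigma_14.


chi(S^2) = 2 (n even), chi(Sigma_14) = 2 - 2*14 = -26.
chi(E) = 2 * (-26) = -52

-52


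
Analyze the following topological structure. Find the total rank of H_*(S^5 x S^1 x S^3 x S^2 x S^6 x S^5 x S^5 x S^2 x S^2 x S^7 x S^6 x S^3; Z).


Total Betti number is multiplicative under products.
Each S^d (d>=1) has total Betti number 2.
There are 12 sphere factors.
Total = 2^12 = 4096

4096


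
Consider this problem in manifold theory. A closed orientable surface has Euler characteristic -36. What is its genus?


chi = 2 - 2g for closed orientable surfaces.
-36 = 2 - 2g
2g = 2 - (-36) = 38
g = 19

19


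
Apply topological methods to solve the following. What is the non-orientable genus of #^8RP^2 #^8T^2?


Since a >= 1, the sum is non-orientable; each T^2 can be replaced by RP^2 # RP^2 (since T^2#RP^2 = 3RP^2).
Total crosscaps k = 8 + 2*8 = 24.
Check via chi: chi = 8*1 + 8*0 - (8+8-1)*2 = -22 = 2 - k = -22. Consistent.

24


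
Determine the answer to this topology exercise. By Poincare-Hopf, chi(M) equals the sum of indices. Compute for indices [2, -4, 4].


Poincare-Hopf: chi(M) = sum of indices of zeros.
chi = (2) + (-4) + (4) = 2

2


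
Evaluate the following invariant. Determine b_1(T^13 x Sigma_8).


pi_1(A x B) = pi_1(A) x pi_1(B); rank of abelianization = b_1.
b_1(T^13) = 13, b_1(Sigma_8) = 2*8 = 16.
b_1(product) = 13 + 16 = 29

29


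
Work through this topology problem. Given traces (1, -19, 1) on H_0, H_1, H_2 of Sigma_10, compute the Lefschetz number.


L(f) = tr(f_0*) - tr(f_1*) + tr(f_2*).
= 1 - (-19) + (1)
= 21

21


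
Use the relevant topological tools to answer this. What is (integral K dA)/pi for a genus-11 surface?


Gauss-Bonnet: integral K dA = 2*pi*chi(M).
chi(Sigma_11) = 2 - 2*11 = -20.
(integral K dA)/pi = 2*chi = 2*(-20) = -40

-40


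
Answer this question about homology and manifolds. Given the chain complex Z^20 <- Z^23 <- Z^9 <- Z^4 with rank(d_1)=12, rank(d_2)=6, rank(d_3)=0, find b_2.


rank H_k = rank(ker d_k) - rank(im d_{k+1}).
rank(ker d_2) = rank(C_2) - rank(d_2) = 9 - 6 = 3.
rank(im d_{2+1}) = 0.
rank H_2 = 3 - 0 = 3

3


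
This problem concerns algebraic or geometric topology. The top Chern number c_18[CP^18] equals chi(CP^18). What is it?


For any closed oriented manifold, <e(TM),[M]> = chi(M).
chi(CP^18) = 18+1 = 19

19


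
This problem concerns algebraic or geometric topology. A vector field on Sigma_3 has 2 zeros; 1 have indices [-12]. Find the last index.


Poincare-Hopf: sum of indices = chi(M).
chi(Sigma_3) = 2 - 2*3 = -4.
Sum of known indices = -12.
x = chi - (sum known) = -4 - (-12) = 8

8


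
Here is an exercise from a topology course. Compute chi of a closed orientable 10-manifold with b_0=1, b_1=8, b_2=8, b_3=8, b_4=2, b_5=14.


By Poincare duality b_k = b_{10-k}, so full Betti numbers: b_0=1, b_1=8, b_2=8, b_3=8, b_4=2, b_5=14, b_6=2, b_7=8, b_8=8, b_9=8, b_10=1.
chi = sum (-1)^k b_k = -24

-24


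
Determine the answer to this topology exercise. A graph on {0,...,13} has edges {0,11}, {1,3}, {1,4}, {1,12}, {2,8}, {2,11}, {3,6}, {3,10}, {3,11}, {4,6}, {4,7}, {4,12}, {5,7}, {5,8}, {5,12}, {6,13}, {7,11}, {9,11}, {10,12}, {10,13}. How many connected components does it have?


Run DFS/union-find over 14 vertices.
V = 14, E = 20.
Number of components = 1

1


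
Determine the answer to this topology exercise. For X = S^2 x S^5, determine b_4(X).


Each S^d has Poincare polynomial 1 + t^d.
The product S^2 x S^5 has Poincare polynomial prod(1+t^d_i).
Expanding: b_0=1, b_2=1, b_5=1, b_7=1.
b_4 = 0

0


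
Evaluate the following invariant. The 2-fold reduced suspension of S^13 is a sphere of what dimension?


Each suspension raises dimension by 1: Sigma S^n = S^{n+1}.
Sigma^2 S^13 = S^{13+2} = S^15

15


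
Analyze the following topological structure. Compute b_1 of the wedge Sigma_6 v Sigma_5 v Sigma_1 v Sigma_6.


For a wedge X v Y: reduced H_k(X v Y) = H_k(X) + H_k(Y).
Each Sigma_g contributes b_1 = 2g.
b_1 = 12 + 10 + 2 + 12 = 36

36


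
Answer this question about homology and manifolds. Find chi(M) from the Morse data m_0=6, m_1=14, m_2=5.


Morse theory: chi(M) = sum_k (-1)^k m_k where m_k = #(index-k critical points).
= (6) + (-14) + (5) = -3

-3


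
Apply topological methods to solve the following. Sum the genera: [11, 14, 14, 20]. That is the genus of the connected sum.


Genus is additive under connected sum of orientable surfaces.
g = 11 + 14 + 14 + 20 = 59

59


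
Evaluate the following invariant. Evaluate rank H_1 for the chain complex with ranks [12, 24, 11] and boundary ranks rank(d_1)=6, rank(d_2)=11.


rank H_k = rank(ker d_k) - rank(im d_{k+1}).
rank(ker d_1) = rank(C_1) - rank(d_1) = 24 - 6 = 18.
rank(im d_{1+1}) = 11.
rank H_1 = 18 - 11 = 7

7


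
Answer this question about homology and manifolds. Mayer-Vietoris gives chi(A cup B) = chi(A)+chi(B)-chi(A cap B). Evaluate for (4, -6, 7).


chi(A cup B) = chi(A) + chi(B) - chi(A cap B)
= 4 + (-6) - (7)
= -9

-9


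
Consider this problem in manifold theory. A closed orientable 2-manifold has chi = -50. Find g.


chi = 2 - 2g for closed orientable surfaces.
-50 = 2 - 2g
2g = 2 - (-50) = 52
g = 26

26


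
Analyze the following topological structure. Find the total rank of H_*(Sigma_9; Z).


For Sigma_9: b_0 = 1, b_1 = 2g = 18, b_2 = 1.
Total = 1 + 18 + 1 = 20

20


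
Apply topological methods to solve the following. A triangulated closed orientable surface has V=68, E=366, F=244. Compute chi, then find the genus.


chi = V - E + F = 68 - 366 + 244 = -54
For orientable closed surface: chi = 2 - 2g, so g = (2 - chi)/2.
g = (2 - (-54)) / 2 = 56 / 2 = 28

28


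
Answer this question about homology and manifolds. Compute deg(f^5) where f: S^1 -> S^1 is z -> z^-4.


deg(f) = -4. Degree is multiplicative: deg(f^5) = (deg f)^5.
deg(f^5) = (-4)^5 = -1024

-1024


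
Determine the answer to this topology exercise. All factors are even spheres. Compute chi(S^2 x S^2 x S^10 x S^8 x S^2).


chi is multiplicative: chi(X x Y) = chi(X) chi(Y).
Each even-dim sphere has chi = 2. There are 5 factors.
chi = 2^5 = 32

32


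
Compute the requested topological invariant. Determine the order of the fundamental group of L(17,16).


pi_1(L(p,q)) = Z/pZ for any q coprime to p.
|pi_1(L(17,16))| = 17

17


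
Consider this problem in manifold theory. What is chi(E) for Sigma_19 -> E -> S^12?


chi(S^12) = 2 (n even), chi(Sigma_19) = 2 - 2*19 = -36.
chi(E) = 2 * (-36) = -72

-72


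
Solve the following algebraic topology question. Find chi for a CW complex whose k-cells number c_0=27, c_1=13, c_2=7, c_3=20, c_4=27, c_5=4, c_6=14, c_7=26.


chi = sum_k (-1)^k c_k.
= (-1)^0*27 + (-1)^1*13 + (-1)^2*7 + (-1)^3*20 + (-1)^4*27 + (-1)^5*4 + (-1)^6*14 + (-1)^7*26
= (27) + (-13) + (7) + (-20) + (27) + (-4) + (14) + (-26)
= 12

12


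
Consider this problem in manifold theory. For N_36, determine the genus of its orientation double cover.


chi(N_36) = 2 - 36 = -34.
Double cover: chi(Sigma_g) = 2 * chi(N_36) = 2*(-34) = -68.
2 - 2g = -68, so g = (2 - (-68))/2 = 70/2 = 35

35


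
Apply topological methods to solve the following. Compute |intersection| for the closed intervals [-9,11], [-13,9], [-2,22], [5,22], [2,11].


Intersection = [max(a_i), min(b_i)] = [5, 9].
Length = 9 - 5 = 4

4


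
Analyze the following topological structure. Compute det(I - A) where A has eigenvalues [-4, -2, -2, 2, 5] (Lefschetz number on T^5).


For a torus self-map: L(f) = det(I - A) where A acts on H_1.
L(f) = (1--4) * (1--2) * (1--2) * (1-2) * (1-5) = 5 * 3 * 3 * -1 * -4 = 180

180


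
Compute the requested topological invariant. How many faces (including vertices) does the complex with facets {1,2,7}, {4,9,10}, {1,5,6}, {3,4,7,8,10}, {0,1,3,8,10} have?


Each maximal simplex on m vertices has 2^m - 1 nonempty faces.
Take the union (dedupe shared faces).
Total distinct faces = 70

70


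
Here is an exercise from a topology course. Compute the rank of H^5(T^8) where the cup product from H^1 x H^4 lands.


Cup product: H^p x H^q -> H^{p+q}; here p+q = 1+4 = 5.
rank H^k(T^n) = C(n,k).
C(8,5) = 56

56


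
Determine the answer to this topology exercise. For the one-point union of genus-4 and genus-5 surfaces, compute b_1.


For a wedge: H_1(A v B) = H_1(A) + H_1(B).
b_1(Sigma_4) = 8, b_1(Sigma_5) = 10.
b_1 = 8 + 10 = 18

18


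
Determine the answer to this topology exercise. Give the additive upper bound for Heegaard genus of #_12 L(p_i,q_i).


Heegaard genus satisfies g(A#B) <= g(A) + g(B).
Each lens space has g = 1.
Upper bound: 12 * 1 = 12

12


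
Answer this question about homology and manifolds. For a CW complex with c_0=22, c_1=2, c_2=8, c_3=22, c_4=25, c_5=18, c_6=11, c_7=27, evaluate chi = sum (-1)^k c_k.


chi = sum_k (-1)^k c_k.
= (-1)^0*22 + (-1)^1*2 + (-1)^2*8 + (-1)^3*22 + (-1)^4*25 + (-1)^5*18 + (-1)^6*11 + (-1)^7*27
= (22) + (-2) + (8) + (-22) + (25) + (-18) + (11) + (-27)
= -3

-3


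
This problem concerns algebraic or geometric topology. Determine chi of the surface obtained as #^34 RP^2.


For a non-orientable closed surface with k crosscaps: chi = 2 - k.
Here k = 34.
chi = 2 - 34 = -32

-32


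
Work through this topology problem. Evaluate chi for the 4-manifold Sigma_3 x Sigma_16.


chi(Sigma_3) = 2 - 2*3 = -4
chi(Sigma_16) = 2 - 2*16 = -30
chi(product) = (-4) * (-30) = 120

120


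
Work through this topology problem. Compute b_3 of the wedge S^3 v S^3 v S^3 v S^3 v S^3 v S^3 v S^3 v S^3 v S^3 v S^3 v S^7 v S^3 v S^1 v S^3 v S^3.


For a wedge of spheres, H_k (k>0) is free on one generator per sphere of dimension k.
Spheres of dimension 3: count = 13.
b_3 = 13

13


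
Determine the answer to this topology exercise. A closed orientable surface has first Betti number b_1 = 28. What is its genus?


For a closed orientable surface: b_1 = 2g.
28 = 2g
g = 28 / 2 = 14

14


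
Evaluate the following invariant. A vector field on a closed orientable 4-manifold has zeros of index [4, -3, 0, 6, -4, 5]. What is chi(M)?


Poincare-Hopf: chi(M) = sum of indices of zeros.
chi = (4) + (-3) + (0) + (6) + (-4) + (5) = 8

8


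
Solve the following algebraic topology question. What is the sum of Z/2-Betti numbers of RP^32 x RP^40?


dim H^*(RP^n; Z/2) = n+1 (one Z/2 in each degree 0..n).
Total Betti number is multiplicative.
Total = (32+1) * (40+1) = 33 * 41 = 1353

1353


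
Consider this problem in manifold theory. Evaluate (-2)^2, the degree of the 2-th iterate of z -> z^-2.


deg(f) = -2. Degree is multiplicative: deg(f^2) = (deg f)^2.
deg(f^2) = (-2)^2 = 4

4


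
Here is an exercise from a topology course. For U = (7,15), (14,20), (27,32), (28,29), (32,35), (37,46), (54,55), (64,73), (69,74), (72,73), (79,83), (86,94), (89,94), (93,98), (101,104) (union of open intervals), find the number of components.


Sort and merge overlapping open intervals.
Merged: (7,20), (27,32), (32,35), (37,46), (54,55), (64,74), (79,83), (86,98), (101,104).
Number of components = 9

9


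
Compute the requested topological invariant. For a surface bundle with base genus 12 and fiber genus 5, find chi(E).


For a fiber bundle F -> E -> B (with CW structure): chi(E) = chi(B) * chi(F).
chi(Sigma_12) = -22, chi(Sigma_5) = -8.
chi(E) = (-22) * (-8) = 176

176


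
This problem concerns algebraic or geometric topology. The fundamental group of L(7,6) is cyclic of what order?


pi_1(L(p,q)) = Z/pZ for any q coprime to p.
|pi_1(L(7,6))| = 7

7


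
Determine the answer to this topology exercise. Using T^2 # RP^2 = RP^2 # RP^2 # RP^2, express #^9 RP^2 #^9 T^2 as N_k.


Since a >= 1, the sum is non-orientable; each T^2 can be replaced by RP^2 # RP^2 (since T^2#RP^2 = 3RP^2).
Total crosscaps k = 9 + 2*9 = 27.
Check via chi: chi = 9*1 + 9*0 - (9+9-1)*2 = -25 = 2 - k = -25. Consistent.

27


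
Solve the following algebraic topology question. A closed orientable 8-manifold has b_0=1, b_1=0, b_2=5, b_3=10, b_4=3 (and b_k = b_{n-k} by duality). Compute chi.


By Poincare duality b_k = b_{8-k}, so full Betti numbers: b_0=1, b_1=0, b_2=5, b_3=10, b_4=3, b_5=10, b_6=5, b_7=0, b_8=1.
chi = sum (-1)^k b_k = -5

-5


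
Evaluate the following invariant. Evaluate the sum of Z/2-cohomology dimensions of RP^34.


H^k(RP^34; Z/2) = Z/2 for each 0 <= k <= 34.
Total dimension = 34 + 1 = 35

35


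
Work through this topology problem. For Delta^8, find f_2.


Delta^8 has 8+1 vertices. A 2-face is a choice of 2+1 vertices.
f_2 = C(8+1, 2+1) = C(9,3) = 84

84


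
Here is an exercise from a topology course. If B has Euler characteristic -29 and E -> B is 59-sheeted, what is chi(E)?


For a finite covering: chi(E) = (number of sheets) * chi(B).
chi(E) = 59 * (-29) = -1711

-1711


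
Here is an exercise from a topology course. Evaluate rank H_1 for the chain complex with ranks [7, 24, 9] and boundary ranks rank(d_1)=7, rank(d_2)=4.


rank H_k = rank(ker d_k) - rank(im d_{k+1}).
rank(ker d_1) = rank(C_1) - rank(d_1) = 24 - 7 = 17.
rank(im d_{1+1}) = 4.
rank H_1 = 17 - 4 = 13

13


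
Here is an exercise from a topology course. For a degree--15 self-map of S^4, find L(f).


On S^4: L(f) = tr(f_0*) + (-1)^4 tr(f_4*) = 1 + (-1)^4 * deg(f).
L(f) = 1 + (-1)^4 * -15 = 1 + -15 = -14

-14


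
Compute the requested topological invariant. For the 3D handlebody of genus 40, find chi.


A genus-g handlebody deformation retracts to a wedge of g circles.
chi(vee_g S^1) = 1 - g.
chi(H_40) = 1 - 40 = -39

-39


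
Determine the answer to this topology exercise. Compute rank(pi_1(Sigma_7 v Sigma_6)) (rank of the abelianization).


For a wedge: H_1(A v B) = H_1(A) + H_1(B).
b_1(Sigma_7) = 14, b_1(Sigma_6) = 12.
b_1 = 14 + 12 = 26

26


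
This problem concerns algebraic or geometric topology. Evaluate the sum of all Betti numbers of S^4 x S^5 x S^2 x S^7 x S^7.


Total Betti number is multiplicative under products.
Each S^d (d>=1) has total Betti number 2.
There are 5 sphere factors.
Total = 2^5 = 32

32


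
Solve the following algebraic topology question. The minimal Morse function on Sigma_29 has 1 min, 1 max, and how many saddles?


A perfect Morse function has m_k = b_k.
For Sigma_29: b_0=1, b_1=2g=58, b_2=1.
Saddles m_1 = 2g = 58

58


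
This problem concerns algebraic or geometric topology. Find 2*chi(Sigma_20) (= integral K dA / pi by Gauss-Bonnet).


Gauss-Bonnet: integral K dA = 2*pi*chi(M).
chi(Sigma_20) = 2 - 2*20 = -38.
(integral K dA)/pi = 2*chi = 2*(-38) = -76

-76


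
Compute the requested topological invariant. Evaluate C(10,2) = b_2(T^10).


By the Kunneth formula, b_k(T^n) = C(n,k).
b_2(T^10) = C(10,2).
C(10,2) = 10!/(2!*8!) = 45

45


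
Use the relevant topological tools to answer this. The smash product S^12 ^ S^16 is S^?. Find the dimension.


S^m ^ S^n = S^{m+n}.
k = 12 + 16 = 28

28


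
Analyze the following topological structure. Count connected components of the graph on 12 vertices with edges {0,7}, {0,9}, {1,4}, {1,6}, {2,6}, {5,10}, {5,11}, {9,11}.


Run DFS/union-find over 12 vertices.
V = 12, E = 8.
Number of components = 4

4


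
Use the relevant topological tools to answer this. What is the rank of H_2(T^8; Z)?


By the Kunneth formula, b_k(T^n) = C(n,k).
b_2(T^8) = C(8,2).
C(8,2) = 8!/(2!*6!) = 28

28


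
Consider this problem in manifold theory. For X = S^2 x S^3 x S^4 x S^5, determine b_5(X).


Each S^d has Poincare polynomial 1 + t^d.
The product S^2 x S^3 x S^4 x S^5 has Poincare polynomial prod(1+t^d_i).
Expanding: b_0=1, b_2=1, b_3=1, b_4=1, b_5=2, b_6=1, b_7=2, b_8=1, b_9=2, b_10=1, b_11=1, b_12=1, b_14=1.
b_5 = 2

2


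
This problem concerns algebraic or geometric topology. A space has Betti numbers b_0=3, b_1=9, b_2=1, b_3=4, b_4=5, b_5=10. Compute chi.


chi = sum_k (-1)^k b_k.
= (3) + (-9) + (1) + (-4) + (5) + (-10)
= -14

-14


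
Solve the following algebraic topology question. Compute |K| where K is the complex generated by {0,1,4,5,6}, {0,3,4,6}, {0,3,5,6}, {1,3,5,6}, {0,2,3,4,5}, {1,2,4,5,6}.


Each maximal simplex on m vertices has 2^m - 1 nonempty faces.
Take the union (dedupe shared faces).
Total distinct faces = 77

77


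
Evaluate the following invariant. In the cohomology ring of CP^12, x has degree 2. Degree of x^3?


|x| = 2 in H^*(CP^n).
|x^3| = 3 * |x| = 3 * 2 = 6

6


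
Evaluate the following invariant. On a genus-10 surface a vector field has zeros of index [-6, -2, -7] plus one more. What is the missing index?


Poincare-Hopf: sum of indices = chi(M).
chi(Sigma_10) = 2 - 2*10 = -18.
Sum of known indices = -15.
x = chi - (sum known) = -18 - (-15) = -3

-3


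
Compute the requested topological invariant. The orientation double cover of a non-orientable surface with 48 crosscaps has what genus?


chi(N_48) = 2 - 48 = -46.
Double cover: chi(Sigma_g) = 2 * chi(N_48) = 2*(-46) = -92.
2 - 2g = -92, so g = (2 - (-92))/2 = 94/2 = 47

47


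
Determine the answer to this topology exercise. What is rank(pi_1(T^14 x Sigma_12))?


pi_1(A x B) = pi_1(A) x pi_1(B); rank of abelianization = b_1.
b_1(T^14) = 14, b_1(Sigma_12) = 2*12 = 24.
b_1(product) = 14 + 24 = 38

38


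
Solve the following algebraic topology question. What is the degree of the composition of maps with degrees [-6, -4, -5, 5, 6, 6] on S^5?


Degree is multiplicative: deg(composition) = product of degrees.
= (-6) * (-4) * (-5) * (5) * (6) * (6) = -21600

-21600


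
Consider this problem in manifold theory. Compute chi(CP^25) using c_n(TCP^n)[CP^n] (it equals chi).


For any closed oriented manifold, <e(TM),[M]> = chi(M).
chi(CP^25) = 25+1 = 26

26


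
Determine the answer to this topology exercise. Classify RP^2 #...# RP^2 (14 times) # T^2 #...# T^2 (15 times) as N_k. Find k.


Since a >= 1, the sum is non-orientable; each T^2 can be replaced by RP^2 # RP^2 (since T^2#RP^2 = 3RP^2).
Total crosscaps k = 14 + 2*15 = 44.
Check via chi: chi = 14*1 + 15*0 - (14+15-1)*2 = -42 = 2 - k = -42. Consistent.

44


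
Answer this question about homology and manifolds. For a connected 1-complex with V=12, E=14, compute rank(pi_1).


For a connected graph: rank(pi_1) = b_1 = E - V + 1 = 1 - chi.
chi = V - E = 12 - 14 = -2.
rank = 1 - (-2) = 14 - 12 + 1 = 3

3


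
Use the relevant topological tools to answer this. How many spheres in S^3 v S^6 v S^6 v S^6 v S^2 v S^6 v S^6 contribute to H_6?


For a wedge of spheres, H_k (k>0) is free on one generator per sphere of dimension k.
Spheres of dimension 6: count = 5.
b_6 = 5

5


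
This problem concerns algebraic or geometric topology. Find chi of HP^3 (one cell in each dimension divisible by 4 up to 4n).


HP^3 has one cell in each dimension 0, 4, ..., 4*3 (3+1 cells, all even-dim).
chi = 3 + 1 = 4

4


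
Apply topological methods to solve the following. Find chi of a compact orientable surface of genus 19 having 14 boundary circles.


For a compact orientable surface with genus g and b boundary components: chi = 2 - 2g - b.
chi = 2 - 2*19 - 14 = 2 - 38 - 14 = -50

-50


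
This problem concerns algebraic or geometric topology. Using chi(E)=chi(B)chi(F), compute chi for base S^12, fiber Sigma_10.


chi(S^12) = 2 (n even), chi(Sigma_10) = 2 - 2*10 = -18.
chi(E) = 2 * (-18) = -36

-36


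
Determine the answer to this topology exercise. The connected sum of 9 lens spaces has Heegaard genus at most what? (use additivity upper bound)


Heegaard genus satisfies g(A#B) <= g(A) + g(B).
Each lens space has g = 1.
Upper bound: 9 * 1 = 9

9


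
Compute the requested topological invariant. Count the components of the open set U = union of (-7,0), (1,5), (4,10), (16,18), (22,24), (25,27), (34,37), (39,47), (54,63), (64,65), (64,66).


Sort and merge overlapping open intervals.
Merged: (-7,0), (1,10), (16,18), (22,24), (25,27), (34,37), (39,47), (54,63), (64,66).
Number of components = 9

9


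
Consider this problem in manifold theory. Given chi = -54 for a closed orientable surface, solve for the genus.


chi = 2 - 2g for closed orientable surfaces.
-54 = 2 - 2g
2g = 2 - (-54) = 56
g = 28

28


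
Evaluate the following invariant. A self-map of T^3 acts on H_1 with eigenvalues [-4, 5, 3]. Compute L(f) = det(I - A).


For a torus self-map: L(f) = det(I - A) where A acts on H_1.
L(f) = (1--4) * (1-5) * (1-3) = 5 * -4 * -2 = 40

40


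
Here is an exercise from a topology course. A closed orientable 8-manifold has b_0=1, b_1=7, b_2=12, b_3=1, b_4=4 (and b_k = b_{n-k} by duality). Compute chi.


By Poincare duality b_k = b_{8-k}, so full Betti numbers: b_0=1, b_1=7, b_2=12, b_3=1, b_4=4, b_5=1, b_6=12, b_7=7, b_8=1.
chi = sum (-1)^k b_k = 14

14


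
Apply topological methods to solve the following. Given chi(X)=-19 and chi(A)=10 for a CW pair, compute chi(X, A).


Relative Euler characteristic: chi(X, A) = chi(X) - chi(A).
= -19 - (10) = -29

-29


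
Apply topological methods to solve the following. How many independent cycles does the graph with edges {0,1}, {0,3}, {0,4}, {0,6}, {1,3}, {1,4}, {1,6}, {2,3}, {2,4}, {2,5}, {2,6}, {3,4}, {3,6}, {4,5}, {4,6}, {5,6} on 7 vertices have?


b_1 = E - V + (number of components).
E = 16, V = 7, components = 1.
b_1 = 16 - 7 + 1 = 10

10


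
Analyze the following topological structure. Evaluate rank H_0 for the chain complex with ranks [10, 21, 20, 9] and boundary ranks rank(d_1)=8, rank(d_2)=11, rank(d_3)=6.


rank H_k = rank(ker d_k) - rank(im d_{k+1}).
rank(ker d_0) = rank(C_0) - rank(d_0) = 10 - 0 = 10.
rank(im d_{0+1}) = 8.
rank H_0 = 10 - 8 = 2

2


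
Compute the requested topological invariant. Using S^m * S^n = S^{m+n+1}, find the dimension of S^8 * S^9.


Join of spheres: S^m * S^n = S^{m+n+1}.
dim = 8 + 9 + 1 = 18

18


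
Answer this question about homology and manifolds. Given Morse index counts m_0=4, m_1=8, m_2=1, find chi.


Morse theory: chi(M) = sum_k (-1)^k m_k where m_k = #(index-k critical points).
= (4) + (-8) + (1) = -3

-3


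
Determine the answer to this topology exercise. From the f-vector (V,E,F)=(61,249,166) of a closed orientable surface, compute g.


chi = V - E + F = 61 - 249 + 166 = -22
For orientable closed surface: chi = 2 - 2g, so g = (2 - chi)/2.
g = (2 - (-22)) / 2 = 24 / 2 = 12

12


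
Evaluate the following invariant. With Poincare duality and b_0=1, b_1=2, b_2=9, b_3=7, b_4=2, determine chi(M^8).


By Poincare duality b_k = b_{8-k}, so full Betti numbers: b_0=1, b_1=2, b_2=9, b_3=7, b_4=2, b_5=7, b_6=9, b_7=2, b_8=1.
chi = sum (-1)^k b_k = 4

4


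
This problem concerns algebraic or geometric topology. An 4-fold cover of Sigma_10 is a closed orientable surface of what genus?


For an n-sheeted cover: chi(E) = n * chi(B).
chi(Sigma_10) = 2 - 2*10 = -18.
chi(E) = 4 * (-18) = -72.
genus(E) = (2 - chi(E))/2 = (2 - (-72))/2 = 74/2 = 37

37


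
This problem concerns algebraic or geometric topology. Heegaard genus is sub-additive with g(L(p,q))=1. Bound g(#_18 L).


Heegaard genus satisfies g(A#B) <= g(A) + g(B).
Each lens space has g = 1.
Upper bound: 18 * 1 = 18

18


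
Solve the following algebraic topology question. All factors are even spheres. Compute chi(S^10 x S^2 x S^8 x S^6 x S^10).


chi is multiplicative: chi(X x Y) = chi(X) chi(Y).
Each even-dim sphere has chi = 2. There are 5 factors.
chi = 2^5 = 32

32


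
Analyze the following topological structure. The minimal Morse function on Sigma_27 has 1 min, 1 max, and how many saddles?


A perfect Morse function has m_k = b_k.
For Sigma_27: b_0=1, b_1=2g=54, b_2=1.
Saddles m_1 = 2g = 54

54


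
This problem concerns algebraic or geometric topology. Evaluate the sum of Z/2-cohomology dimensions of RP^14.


H^k(RP^14; Z/2) = Z/2 for each 0 <= k <= 14.
Total dimension = 14 + 1 = 15

15


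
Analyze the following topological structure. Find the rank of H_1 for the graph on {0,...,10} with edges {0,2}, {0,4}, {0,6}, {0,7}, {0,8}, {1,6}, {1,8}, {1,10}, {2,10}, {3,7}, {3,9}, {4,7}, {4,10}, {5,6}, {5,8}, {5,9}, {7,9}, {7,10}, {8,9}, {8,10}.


b_1 = E - V + (number of components).
E = 20, V = 11, components = 1.
b_1 = 20 - 11 + 1 = 10

10


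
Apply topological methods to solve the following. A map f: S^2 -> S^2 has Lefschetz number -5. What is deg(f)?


L(f) = 1 + (-1)^2 deg(f) on S^2.
-5 = 1 + (-1)^2 * deg(f)
(-1)^2 * deg(f) = -6
deg(f) = -6

-6


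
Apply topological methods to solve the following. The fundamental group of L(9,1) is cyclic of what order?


pi_1(L(p,q)) = Z/pZ for any q coprime to p.
|pi_1(L(9,1))| = 9

9


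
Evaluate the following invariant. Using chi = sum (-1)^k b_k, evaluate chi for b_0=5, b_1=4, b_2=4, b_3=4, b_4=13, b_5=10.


chi = sum_k (-1)^k b_k.
= (5) + (-4) + (4) + (-4) + (13) + (-10)
= 4

4


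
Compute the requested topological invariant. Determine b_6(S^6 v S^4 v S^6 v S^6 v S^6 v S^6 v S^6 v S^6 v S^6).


For a wedge of spheres, H_k (k>0) is free on one generator per sphere of dimension k.
Spheres of dimension 6: count = 8.
b_6 = 8

8


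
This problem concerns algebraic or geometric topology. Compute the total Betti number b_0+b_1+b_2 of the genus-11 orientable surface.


For Sigma_11: b_0 = 1, b_1 = 2g = 22, b_2 = 1.
Total = 1 + 22 + 1 = 24

24


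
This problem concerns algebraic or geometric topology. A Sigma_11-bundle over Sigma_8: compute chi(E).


For a fiber bundle F -> E -> B (with CW structure): chi(E) = chi(B) * chi(F).
chi(Sigma_8) = -14, chi(Sigma_11) = -20.
chi(E) = (-14) * (-20) = 280

280


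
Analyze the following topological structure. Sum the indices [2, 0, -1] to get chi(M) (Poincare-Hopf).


Poincare-Hopf: chi(M) = sum of indices of zeros.
chi = (2) + (0) + (-1) = 1

1


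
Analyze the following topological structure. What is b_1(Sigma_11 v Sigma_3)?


For a wedge: H_1(A v B) = H_1(A) + H_1(B).
b_1(Sigma_11) = 22, b_1(Sigma_3) = 6.
b_1 = 22 + 6 = 28

28


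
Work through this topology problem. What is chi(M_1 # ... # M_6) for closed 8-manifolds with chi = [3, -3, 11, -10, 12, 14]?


For n-manifolds: chi(A#B) = chi(A) + chi(B) - chi(S^8).
chi(S^8) = 1 + (-1)^8 = 2.
chi(#) = (sum chi_i) - (6-1)*chi(S^8) = 27 - 5*2 = 17

17


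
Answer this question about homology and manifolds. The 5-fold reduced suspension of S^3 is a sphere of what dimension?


Each suspension raises dimension by 1: Sigma S^n = S^{n+1}.
Sigma^5 S^3 = S^{3+5} = S^8

8


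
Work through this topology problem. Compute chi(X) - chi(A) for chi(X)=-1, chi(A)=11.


Relative Euler characteristic: chi(X, A) = chi(X) - chi(A).
= -1 - (11) = -12

-12


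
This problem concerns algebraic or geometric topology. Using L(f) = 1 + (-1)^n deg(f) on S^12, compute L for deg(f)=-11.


On S^12: L(f) = tr(f_0*) + (-1)^12 tr(f_12*) = 1 + (-1)^12 * deg(f).
L(f) = 1 + (-1)^12 * -11 = 1 + -11 = -10

-10


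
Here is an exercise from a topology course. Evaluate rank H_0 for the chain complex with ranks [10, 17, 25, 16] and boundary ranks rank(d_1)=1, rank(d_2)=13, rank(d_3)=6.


rank H_k = rank(ker d_k) - rank(im d_{k+1}).
rank(ker d_0) = rank(C_0) - rank(d_0) = 10 - 0 = 10.
rank(im d_{0+1}) = 1.
rank H_0 = 10 - 1 = 9

9


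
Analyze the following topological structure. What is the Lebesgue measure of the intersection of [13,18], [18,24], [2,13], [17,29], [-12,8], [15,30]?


Intersection = [max(a_i), min(b_i)] = [18, 8].
Since 18 > 8, the intersection is empty.
Length = 0

0


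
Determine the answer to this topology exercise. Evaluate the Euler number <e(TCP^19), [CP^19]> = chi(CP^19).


For any closed oriented manifold, <e(TM),[M]> = chi(M).
chi(CP^19) = 19+1 = 20

20


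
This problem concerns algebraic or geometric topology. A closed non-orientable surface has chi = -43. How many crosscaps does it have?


chi = 2 - k for closed non-orientable surfaces with k crosscaps.
-43 = 2 - k
k = 2 - (-43) = 45

45


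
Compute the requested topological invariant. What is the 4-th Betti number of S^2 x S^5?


Each S^d has Poincare polynomial 1 + t^d.
The product S^2 x S^5 has Poincare polynomial prod(1+t^d_i).
Expanding: b_0=1, b_2=1, b_5=1, b_7=1.
b_4 = 0

0


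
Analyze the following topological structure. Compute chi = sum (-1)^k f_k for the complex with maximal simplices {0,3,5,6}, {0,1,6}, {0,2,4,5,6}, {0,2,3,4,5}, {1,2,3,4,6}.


Enumerate all faces; f-vector: f_0=7, f_1=20, f_2=27, f_3=15, f_4=3.
chi = sum (-1)^k f_k = 2

2


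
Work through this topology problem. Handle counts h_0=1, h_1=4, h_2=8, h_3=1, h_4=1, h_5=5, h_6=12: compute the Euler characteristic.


Handles of index k contribute (-1)^k to chi (same as CW cells).
chi = (1) + (-4) + (8) + (-1) + (1) + (-5) + (12) = 12

12


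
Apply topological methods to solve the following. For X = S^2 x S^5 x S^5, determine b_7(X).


Each S^d has Poincare polynomial 1 + t^d.
The product S^2 x S^5 x S^5 has Poincare polynomial prod(1+t^d_i).
Expanding: b_0=1, b_2=1, b_5=2, b_7=2, b_10=1, b_12=1.
b_7 = 2

2


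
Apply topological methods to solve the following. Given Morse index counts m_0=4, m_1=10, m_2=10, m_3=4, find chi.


Morse theory: chi(M) = sum_k (-1)^k m_k where m_k = #(index-k critical points).
= (4) + (-10) + (10) + (-4) = 0

0


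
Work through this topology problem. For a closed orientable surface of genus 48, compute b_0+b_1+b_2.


For Sigma_48: b_0 = 1, b_1 = 2g = 96, b_2 = 1.
Total = 1 + 96 + 1 = 98

98


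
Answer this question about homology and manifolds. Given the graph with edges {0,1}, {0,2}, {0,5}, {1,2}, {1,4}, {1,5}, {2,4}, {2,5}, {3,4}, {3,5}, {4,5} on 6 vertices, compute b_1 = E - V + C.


b_1 = E - V + (number of components).
E = 11, V = 6, components = 1.
b_1 = 11 - 6 + 1 = 6

6


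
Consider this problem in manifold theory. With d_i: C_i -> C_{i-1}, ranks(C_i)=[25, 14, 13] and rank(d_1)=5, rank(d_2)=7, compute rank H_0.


rank H_k = rank(ker d_k) - rank(im d_{k+1}).
rank(ker d_0) = rank(C_0) - rank(d_0) = 25 - 0 = 25.
rank(im d_{0+1}) = 5.
rank H_0 = 25 - 5 = 20

20


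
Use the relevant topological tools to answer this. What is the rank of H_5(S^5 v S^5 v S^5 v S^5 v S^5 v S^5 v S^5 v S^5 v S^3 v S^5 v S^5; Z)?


For a wedge of spheres, H_k (k>0) is free on one generator per sphere of dimension k.
Spheres of dimension 5: count = 10.
b_5 = 10

10


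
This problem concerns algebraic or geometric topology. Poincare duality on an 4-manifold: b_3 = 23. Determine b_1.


Poincare duality for closed orientable n-manifolds: b_k = b_{n-k}.
Here n = 4, so b_1 = b_3 = 23

23


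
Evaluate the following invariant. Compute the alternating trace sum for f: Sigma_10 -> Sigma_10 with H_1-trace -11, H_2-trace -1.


L(f) = tr(f_0*) - tr(f_1*) + tr(f_2*).
= 1 - (-11) + (-1)
= 11

11


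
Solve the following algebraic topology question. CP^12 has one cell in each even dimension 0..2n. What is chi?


CP^12 has one cell in each even dimension 0, 2, ..., 2*12 (12+1 cells total).
All cells are even-dimensional, so chi = number of cells.
chi = 12 + 1 = 13

13


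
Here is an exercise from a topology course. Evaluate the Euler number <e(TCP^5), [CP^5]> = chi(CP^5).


For any closed oriented manifold, <e(TM),[M]> = chi(M).
chi(CP^5) = 5+1 = 6

6


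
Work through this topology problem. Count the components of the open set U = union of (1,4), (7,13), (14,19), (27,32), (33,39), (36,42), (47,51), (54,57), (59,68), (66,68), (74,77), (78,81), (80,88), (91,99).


Sort and merge overlapping open intervals.
Merged: (1,4), (7,13), (14,19), (27,32), (33,42), (47,51), (54,57), (59,68), (74,77), (78,88), (91,99).
Number of components = 11

11


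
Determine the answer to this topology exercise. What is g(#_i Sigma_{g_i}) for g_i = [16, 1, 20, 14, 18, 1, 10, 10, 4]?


Genus is additive under connected sum of orientable surfaces.
g = 16 + 1 + 20 + 14 + 18 + 1 + 10 + 10 + 4 = 94

94


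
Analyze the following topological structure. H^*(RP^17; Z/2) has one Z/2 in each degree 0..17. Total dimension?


H^k(RP^17; Z/2) = Z/2 for each 0 <= k <= 17.
Total dimension = 17 + 1 = 18

18


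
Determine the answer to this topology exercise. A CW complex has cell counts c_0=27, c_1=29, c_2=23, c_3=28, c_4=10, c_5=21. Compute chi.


chi = sum_k (-1)^k c_k.
= (-1)^0*27 + (-1)^1*29 + (-1)^2*23 + (-1)^3*28 + (-1)^4*10 + (-1)^5*21
= (27) + (-29) + (23) + (-28) + (10) + (-21)
= -18

-18


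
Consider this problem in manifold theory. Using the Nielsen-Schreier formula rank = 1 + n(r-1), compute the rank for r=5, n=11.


Nielsen-Schreier: an index-n subgroup of F_r is free of rank 1 + n(r-1).
Equivalently: chi(cover) = n*chi(base); chi(vee_r S^1) = 1 - 5 = -4.
chi(E) = 11*(-4) = -44; rank = 1 - chi(E) = 1 - (-44) = 45.
rank = 1 + 11*(5-1) = 1 + 44 = 45

45


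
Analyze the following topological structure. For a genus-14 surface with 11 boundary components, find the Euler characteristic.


For a compact orientable surface with genus g and b boundary components: chi = 2 - 2g - b.
chi = 2 - 2*14 - 11 = 2 - 28 - 11 = -37

-37


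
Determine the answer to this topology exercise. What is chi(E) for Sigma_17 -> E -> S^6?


chi(S^6) = 2 (n even), chi(Sigma_17) = 2 - 2*17 = -32.
chi(E) = 2 * (-32) = -64

-64


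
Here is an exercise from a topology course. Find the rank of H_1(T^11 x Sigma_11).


pi_1(A x B) = pi_1(A) x pi_1(B); rank of abelianization = b_1.
b_1(T^11) = 11, b_1(Sigma_11) = 2*11 = 22.
b_1(product) = 11 + 22 = 33

33


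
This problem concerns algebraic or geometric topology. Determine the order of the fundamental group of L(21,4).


pi_1(L(p,q)) = Z/pZ for any q coprime to p.
|pi_1(L(21,4))| = 21

21


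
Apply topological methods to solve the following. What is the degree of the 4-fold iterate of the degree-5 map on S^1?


deg(f) = 5. Degree is multiplicative: deg(f^4) = (deg f)^4.
deg(f^4) = (5)^4 = 625

625


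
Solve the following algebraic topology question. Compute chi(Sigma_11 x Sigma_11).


chi(Sigma_11) = 2 - 2*11 = -20
chi(Sigma_11) = 2 - 2*11 = -20
chi(product) = (-20) * (-20) = 400

400


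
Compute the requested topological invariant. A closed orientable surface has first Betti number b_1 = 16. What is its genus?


For a closed orientable surface: b_1 = 2g.
16 = 2g
g = 16 / 2 = 8

8


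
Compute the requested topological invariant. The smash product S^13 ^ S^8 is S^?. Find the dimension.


S^m ^ S^n = S^{m+n}.
k = 13 + 8 = 21

21


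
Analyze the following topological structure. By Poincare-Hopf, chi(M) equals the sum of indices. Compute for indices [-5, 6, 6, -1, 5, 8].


Poincare-Hopf: chi(M) = sum of indices of zeros.
chi = (-5) + (6) + (6) + (-1) + (5) + (8) = 19

19


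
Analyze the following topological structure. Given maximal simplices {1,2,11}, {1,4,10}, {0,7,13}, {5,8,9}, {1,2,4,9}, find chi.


Enumerate all faces; f-vector: f_0=11, f_1=16, f_2=8, f_3=1.
chi = sum (-1)^k f_k = 2

2


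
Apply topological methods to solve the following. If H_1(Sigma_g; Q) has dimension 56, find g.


For a closed orientable surface: b_1 = 2g.
56 = 2g
g = 56 / 2 = 28

28


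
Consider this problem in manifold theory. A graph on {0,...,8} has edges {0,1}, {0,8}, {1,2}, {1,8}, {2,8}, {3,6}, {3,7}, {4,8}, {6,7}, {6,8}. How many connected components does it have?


Run DFS/union-find over 9 vertices.
V = 9, E = 10.
Number of components = 2

2
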